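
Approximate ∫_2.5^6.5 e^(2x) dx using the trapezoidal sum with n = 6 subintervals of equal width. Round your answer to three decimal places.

Δx = (6.5 − 2.5)/6 = 2/3.
f(2.5) ≈ 148.413, f(19/6) ≈ 563.030, f(23/6) ≈ 2135.950, f(4.5) ≈ 8103.084, f(31/6) ≈ 30740.409, f(35/6) ≈ 116618.904, f(6.5) ≈ 442413.392.
T_6 = (Δx/2)·[f(x_0) + 2f(x_1) + ... + 2f(x_{5}) + f(x_6)].
Sum ≈ 252961.520.

252961.520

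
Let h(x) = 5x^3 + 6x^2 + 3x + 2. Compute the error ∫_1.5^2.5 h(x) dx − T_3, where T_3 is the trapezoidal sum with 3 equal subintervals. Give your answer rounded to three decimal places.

-0.667

Exact integral: ∫_1.5^2.5 h(x) dx = 75.
T_3 ≈ 75.66667.
Error ≈ 75 − 75.66667 ≈ -0.667.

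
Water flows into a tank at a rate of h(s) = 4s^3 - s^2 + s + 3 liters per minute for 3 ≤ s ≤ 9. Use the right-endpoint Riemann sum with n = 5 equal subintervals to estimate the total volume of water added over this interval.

8047.44

Δs = (9 − 3)/5 = 1.2.
Right endpoints: 4.2, 5.4, 6.6, 7.8, 9.
h(4.2) = 285.912, h(5.4) = 609.096, h(6.6) = 1116.024, h(7.8) = 1848.168, h(9) = 2847.
Sum = Δs · [h(4.2) + h(5.4) + h(6.6) + h(7.8) + h(9)].
Sum = 8047.44.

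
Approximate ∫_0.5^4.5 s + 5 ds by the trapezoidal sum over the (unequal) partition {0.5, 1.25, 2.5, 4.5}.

30

Subinterval widths: 0.75, 1.25, 2.
f(0.5) = 5.5, f(1.25) = 6.25, f(2.5) = 7.5, f(4.5) = 9.5.
On each subinterval the trapezoid contributes (Δs_i/2)·[f(s_{i-1}) + f(s_i)].
Sum = 30.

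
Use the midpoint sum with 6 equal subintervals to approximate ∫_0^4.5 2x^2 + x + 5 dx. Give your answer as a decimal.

Δx = (4.5 − 0)/6 = 0.75.
Midpoints: 0.375, 1.125, 1.875, 2.625, 3.375, 4.125.
f(0.375) = 5.65625, f(1.125) = 8.65625, f(1.875) = 13.90625, f(2.625) = 21.40625, f(3.375) = 31.15625, f(4.125) = 43.15625.
Sum = Δx · [f(0.375) + f(1.125) + f(1.875) + ...].
Sum = 92.953125.

92.953125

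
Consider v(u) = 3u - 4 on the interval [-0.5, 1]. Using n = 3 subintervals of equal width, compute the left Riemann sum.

-6

Δu = (1 − (-0.5))/3 = 0.5.
Left endpoints: -0.5, 0, 0.5.
v(-0.5) = -5.5, v(0) = -4, v(0.5) = -2.5.
Sum = Δu · [v(-0.5) + v(0) + v(0.5)].
Sum = -6.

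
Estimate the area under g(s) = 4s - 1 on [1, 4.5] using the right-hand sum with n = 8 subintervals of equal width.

38.0625

Δs = (4.5 − 1)/8 = 0.4375.
Right endpoints: 1.4375, 1.875, 2.3125, 2.75, 3.1875, 3.625, 4.0625, 4.5.
g(1.4375) = 4.75, g(1.875) = 6.5, g(2.3125) = 8.25, g(2.75) = 10, g(3.1875) = 11.75, g(3.625) = 13.5, g(4.0625) = 15.25, g(4.5) = 17.
Sum = Δs · [g(1.4375) + g(1.875) + g(2.3125) + ...].
Sum = 38.0625.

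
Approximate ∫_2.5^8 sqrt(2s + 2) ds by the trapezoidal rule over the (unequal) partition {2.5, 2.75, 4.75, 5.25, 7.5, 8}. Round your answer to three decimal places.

Subinterval widths: 0.25, 2, 0.5, 2.25, 0.5.
f(2.5) ≈ 2.646, f(2.75) ≈ 2.739, f(4.75) ≈ 3.391, f(5.25) ≈ 3.536, f(7.5) ≈ 4.123, f(8) ≈ 4.243.
On each subinterval the trapezoid contributes (Δs_i/2)·[f(s_{i-1}) + f(s_i)].
Sum ≈ 19.242.

19.242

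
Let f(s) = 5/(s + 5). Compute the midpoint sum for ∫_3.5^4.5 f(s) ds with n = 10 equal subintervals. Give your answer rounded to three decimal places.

0.556

Δs = (4.5 − 3.5)/10 = 0.1.
Midpoints: 3.55, 3.65, 3.75, 3.85, 3.95, 4.05, 4.15, 4.25, 4.35, 4.45.
f(3.55) = 100/171, f(3.65) = 100/173, f(3.75) = 4/7, f(3.85) = 100/177, f(3.95) = 100/179, f(4.05) = 100/181, f(4.15) = 100/183, f(4.25) = 20/37, f(4.35) = 100/187, f(4.45) = 100/189.
Sum = Δs · [f(3.55) + f(3.65) + f(3.75) + ...].
Sum ≈ 0.556.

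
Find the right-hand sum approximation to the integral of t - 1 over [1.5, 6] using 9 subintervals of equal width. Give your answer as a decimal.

Δt = (6 − 1.5)/9 = 0.5.
Right endpoints: 2, 2.5, 3, 3.5, 4, 4.5, 5, 5.5, 6.
f(2) = 1, f(2.5) = 1.5, f(3) = 2, f(3.5) = 2.5, f(4) = 3, f(4.5) = 3.5, f(5) = 4, f(5.5) = 4.5, f(6) = 5.
Sum = Δt · [f(2) + f(2.5) + f(3) + ...].
Sum = 13.5.

13.5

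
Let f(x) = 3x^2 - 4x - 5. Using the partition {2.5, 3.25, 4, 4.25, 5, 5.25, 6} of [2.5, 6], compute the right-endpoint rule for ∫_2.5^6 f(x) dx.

149.484375

Subinterval widths: 0.75, 0.75, 0.25, 0.75, 0.25, 0.75.
Right endpoints: 3.25, 4, 4.25, 5, 5.25, 6.
f(3.25) = 13.6875, f(4) = 27, f(4.25) = 32.1875, f(5) = 50, f(5.25) = 56.6875, f(6) = 79.
Sum = Σ Δx_i · f(x_i).
Sum = 149.484375.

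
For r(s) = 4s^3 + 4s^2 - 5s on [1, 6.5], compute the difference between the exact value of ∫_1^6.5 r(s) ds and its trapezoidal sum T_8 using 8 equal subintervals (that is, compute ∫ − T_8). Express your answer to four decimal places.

Exact integral: ∫_1^6.5 r(s) ds ≈ 2045.770833.
T_8 ≈ 2067.000977.
Error ≈ 2045.770833 − 2067.000977 ≈ -21.2301.

-21.2301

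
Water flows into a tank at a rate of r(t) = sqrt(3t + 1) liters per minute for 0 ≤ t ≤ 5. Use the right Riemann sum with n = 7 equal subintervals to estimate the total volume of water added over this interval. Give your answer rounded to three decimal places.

Δt = (5 − 0)/7 = 5/7.
Right endpoints: 5/7, 10/7, 15/7, 20/7, 25/7, 30/7, 5.
r(5/7) ≈ 1.773, r(10/7) ≈ 2.299, r(15/7) ≈ 2.726, r(20/7) ≈ 3.094, r(25/7) ≈ 3.423, r(30/7) ≈ 3.723, r(5) ≈ 4.000.
Sum = Δt · [r(5/7) + r(10/7) + r(15/7) + ...].
Sum ≈ 15.026.

15.026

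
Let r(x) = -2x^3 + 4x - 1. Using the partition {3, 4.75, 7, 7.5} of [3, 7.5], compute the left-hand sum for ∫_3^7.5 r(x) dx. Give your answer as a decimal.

-846.5234375

Subinterval widths: 1.75, 2.25, 0.5.
Left endpoints: 3, 4.75, 7.
r(3) = -43, r(4.75) = -196.34375, r(7) = -659.
Sum = Σ Δx_i · r(x_i).
Sum = -846.5234375.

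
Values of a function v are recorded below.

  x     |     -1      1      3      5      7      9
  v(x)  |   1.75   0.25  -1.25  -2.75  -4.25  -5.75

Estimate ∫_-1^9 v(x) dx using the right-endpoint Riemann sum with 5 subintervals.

-27.5

Δx = 2.
Sum = 2·[0.25 + (-1.25) + (-2.75) + (-4.25) + (-5.75)] = -27.5.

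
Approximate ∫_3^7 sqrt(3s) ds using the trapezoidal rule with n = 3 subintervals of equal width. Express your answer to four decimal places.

15.3599

Δs = (7 − 3)/3 = 4/3.
f(3) ≈ 3.0000, f(13/3) ≈ 3.6056, f(17/3) ≈ 4.1231, f(7) ≈ 4.5826.
T_3 = (Δs/2)·[f(s_0) + 2f(s_1) + 2f(s_2) + f(s_3)].
Sum ≈ 15.3599.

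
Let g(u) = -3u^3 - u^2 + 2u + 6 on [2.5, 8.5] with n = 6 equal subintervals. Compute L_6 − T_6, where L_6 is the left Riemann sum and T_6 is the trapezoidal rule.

L_6 = -3109.
T_6 = -4033.75.
L_6 − T_6 = 924.75.

924.75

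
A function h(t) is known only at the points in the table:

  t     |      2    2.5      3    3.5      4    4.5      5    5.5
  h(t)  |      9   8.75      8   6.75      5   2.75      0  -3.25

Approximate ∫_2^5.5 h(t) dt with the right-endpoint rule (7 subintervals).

Δt = 0.5.
Sum = 0.5·[8.75 + 8 + 6.75 + 5 + 2.75 + 0 + (-3.25)] = 14.

14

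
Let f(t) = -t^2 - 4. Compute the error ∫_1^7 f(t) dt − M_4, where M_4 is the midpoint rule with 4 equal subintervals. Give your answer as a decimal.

-1.125

Exact integral: ∫_1^7 f(t) dt = -138.
M_4 = -136.875.
Error = -138 − (-136.875) = -1.125.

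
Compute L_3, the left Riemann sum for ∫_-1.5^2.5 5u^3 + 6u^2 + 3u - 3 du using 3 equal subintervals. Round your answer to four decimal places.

Δu = (2.5 − (-1.5))/3 = 4/3.
Left endpoints: -1.5, -1/6, 7/6.
f(-1.5) = -10.875, f(-1/6) = -725/216, f(7/6) = 3587/216.
Sum = Δu · [f(-1.5) + f(-1/6) + f(7/6)].
Sum ≈ 3.1667.

3.1667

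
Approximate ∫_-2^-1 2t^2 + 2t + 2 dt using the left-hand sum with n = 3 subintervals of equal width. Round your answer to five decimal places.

Δt = (-1 − (-2))/3 = 1/3.
Left endpoints: -2, -5/3, -4/3.
f(-2) = 6, f(-5/3) = 38/9, f(-4/3) = 26/9.
Sum = Δt · [f(-2) + f(-5/3) + f(-4/3)].
Sum ≈ 4.37037.

4.37037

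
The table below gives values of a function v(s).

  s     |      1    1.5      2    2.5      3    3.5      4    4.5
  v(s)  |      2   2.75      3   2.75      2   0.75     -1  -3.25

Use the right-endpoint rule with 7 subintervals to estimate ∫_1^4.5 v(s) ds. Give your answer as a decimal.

3.5

Δs = 0.5.
Sum = 0.5·[2.75 + 3 + 2.75 + 2 + 0.75 + (-1) + (-3.25)] = 3.5.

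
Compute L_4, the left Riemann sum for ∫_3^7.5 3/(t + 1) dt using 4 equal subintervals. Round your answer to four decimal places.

Δt = (7.5 − 3)/4 = 1.125.
Left endpoints: 3, 4.125, 5.25, 6.375.
f(3) = 0.75, f(4.125) = 24/41, f(5.25) = 0.48, f(6.375) = 24/59.
Sum = Δt · [f(3) + f(4.125) + f(5.25) + f(6.375)].
Sum ≈ 2.4999.

2.4999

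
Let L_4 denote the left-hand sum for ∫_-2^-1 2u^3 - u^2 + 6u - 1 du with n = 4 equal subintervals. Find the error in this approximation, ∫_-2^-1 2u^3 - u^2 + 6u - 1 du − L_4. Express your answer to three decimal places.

2.979

Exact integral: ∫_-2^-1 f(u) du ≈ -19.83333.
L_4 = -22.8125.
Error ≈ -19.83333 − (-22.8125) ≈ 2.979.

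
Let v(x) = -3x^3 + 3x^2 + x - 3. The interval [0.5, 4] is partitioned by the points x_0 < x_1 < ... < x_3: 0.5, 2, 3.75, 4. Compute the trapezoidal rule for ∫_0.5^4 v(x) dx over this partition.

Subinterval widths: 1.5, 1.75, 0.25.
v(0.5) = -2.125, v(2) = -13, v(3.75) = -115.265625, v(4) = -143.
On each subinterval the trapezoid contributes (Δx_i/2)·[v(x_{i-1}) + v(x_i)].
Sum = -155.859375.

-155.859375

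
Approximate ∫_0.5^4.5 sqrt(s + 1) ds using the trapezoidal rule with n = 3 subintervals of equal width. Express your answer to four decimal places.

Δs = (4.5 − 0.5)/3 = 4/3.
f(0.5) ≈ 1.2247, f(11/6) ≈ 1.6833, f(19/6) ≈ 2.0412, f(4.5) ≈ 2.3452.
T_3 = (Δs/2)·[f(s_0) + 2f(s_1) + 2f(s_2) + f(s_3)].
Sum ≈ 7.3460.

7.3460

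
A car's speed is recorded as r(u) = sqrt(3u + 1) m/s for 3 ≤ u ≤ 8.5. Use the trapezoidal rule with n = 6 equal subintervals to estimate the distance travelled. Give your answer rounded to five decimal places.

23.27484

Δu = (8.5 − 3)/6 = 11/12.
r(3) ≈ 3.16228, r(47/12) ≈ 3.57071, r(29/6) ≈ 3.93700, r(5.75) ≈ 4.27200, r(20/3) ≈ 4.58258, r(91/12) ≈ 4.87340, r(8.5) ≈ 5.14782.
T_6 = (Δu/2)·[r(u_0) + 2r(u_1) + ... + 2r(u_{5}) + r(u_6)].
Sum ≈ 23.27484.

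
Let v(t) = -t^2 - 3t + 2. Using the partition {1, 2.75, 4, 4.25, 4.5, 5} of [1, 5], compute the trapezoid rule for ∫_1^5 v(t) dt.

Subinterval widths: 1.75, 1.25, 0.25, 0.25, 0.5.
v(1) = -2, v(2.75) = -13.8125, v(4) = -26, v(4.25) = -28.8125, v(4.5) = -31.75, v(5) = -38.
On each subinterval the trapezoid contributes (Δt_i/2)·[v(t_{i-1}) + v(t_i)].
Sum = -70.578125.

-70.578125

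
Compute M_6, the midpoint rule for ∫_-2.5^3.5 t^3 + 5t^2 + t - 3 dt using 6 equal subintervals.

Δt = (3.5 − (-2.5))/6 = 1.
Midpoints: -2, -1, 0, 1, 2, 3.
f(-2) = 7, f(-1) = 0, f(0) = -3, f(1) = 4, f(2) = 27, f(3) = 72.
Sum = Δt · [f(-2) + f(-1) + f(0) + ...].
Sum = 107.

107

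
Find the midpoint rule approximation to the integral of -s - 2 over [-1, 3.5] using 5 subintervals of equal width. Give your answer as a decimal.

Δs = (3.5 − (-1))/5 = 0.9.
Midpoints: -0.55, 0.35, 1.25, 2.15, 3.05.
f(-0.55) = -1.45, f(0.35) = -2.35, f(1.25) = -3.25, f(2.15) = -4.15, f(3.05) = -5.05.
Sum = Δs · [f(-0.55) + f(0.35) + f(1.25) + f(2.15) + f(3.05)].
Sum = -14.625.

-14.625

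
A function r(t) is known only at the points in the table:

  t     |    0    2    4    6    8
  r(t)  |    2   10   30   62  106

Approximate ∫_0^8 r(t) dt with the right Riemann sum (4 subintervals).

416

Δt = 2.
Sum = 2·[10 + 30 + 62 + 106] = 416.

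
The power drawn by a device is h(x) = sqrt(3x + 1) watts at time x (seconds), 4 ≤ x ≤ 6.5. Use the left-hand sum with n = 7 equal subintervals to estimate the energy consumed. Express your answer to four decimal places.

10.0445

Δx = (6.5 − 4)/7 = 5/14.
Left endpoints: 4, 61/14, 33/7, 71/14, 38/7, 81/14, 43/7.
h(4) ≈ 3.6056, h(61/14) ≈ 3.7512, h(33/7) ≈ 3.8914, h(71/14) ≈ 4.0267, h(38/7) ≈ 4.1576, h(81/14) ≈ 4.2845, h(43/7) ≈ 4.4078.
Sum = Δx · [h(4) + h(61/14) + h(33/7) + ...].
Sum ≈ 10.0445.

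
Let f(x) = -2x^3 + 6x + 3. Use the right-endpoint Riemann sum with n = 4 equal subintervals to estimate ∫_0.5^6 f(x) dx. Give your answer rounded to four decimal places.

-832.1543

Δx = (6 − 0.5)/4 = 1.375.
Right endpoints: 1.875, 3.25, 4.625, 6.
f(1.875) = 1.06640625, f(3.25) = -46.15625, f(4.625) = -167.11328125, f(6) = -393.
Sum = Δx · [f(1.875) + f(3.25) + f(4.625) + f(6)].
Sum ≈ -832.1543.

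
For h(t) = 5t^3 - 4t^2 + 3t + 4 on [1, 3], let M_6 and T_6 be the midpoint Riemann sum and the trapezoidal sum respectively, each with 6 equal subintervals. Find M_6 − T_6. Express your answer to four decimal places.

M_6 ≈ 84.851852.
T_6 ≈ 86.296296.
M_6 − T_6 ≈ -1.4444.

-1.4444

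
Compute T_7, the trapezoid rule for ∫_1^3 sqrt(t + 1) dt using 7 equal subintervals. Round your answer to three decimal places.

3.447

Δt = (3 − 1)/7 = 2/7.
f(1) ≈ 1.414, f(9/7) ≈ 1.512, f(11/7) ≈ 1.604, f(13/7) ≈ 1.690, f(15/7) ≈ 1.773, f(17/7) ≈ 1.852, f(19/7) ≈ 1.927, f(3) ≈ 2.000.
T_7 = (Δt/2)·[f(t_0) + 2f(t_1) + ... + 2f(t_{6}) + f(t_7)].
Sum ≈ 3.447.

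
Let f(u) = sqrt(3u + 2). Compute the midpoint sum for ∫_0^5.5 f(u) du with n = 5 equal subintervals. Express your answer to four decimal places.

Δu = (5.5 − 0)/5 = 1.1.
Midpoints: 0.55, 1.65, 2.75, 3.85, 4.95.
f(0.55) ≈ 1.9105, f(1.65) ≈ 2.6363, f(2.75) ≈ 3.2016, f(3.85) ≈ 3.6810, f(4.95) ≈ 4.1049.
Sum = Δu · [f(0.55) + f(1.65) + f(2.75) + f(3.85) + f(4.95)].
Sum ≈ 17.0877.

17.0877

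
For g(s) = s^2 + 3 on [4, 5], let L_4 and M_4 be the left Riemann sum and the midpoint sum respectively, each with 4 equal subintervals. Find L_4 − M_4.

-1.109375

L_4 = 22.21875.
M_4 = 23.328125.
L_4 − M_4 = -1.109375.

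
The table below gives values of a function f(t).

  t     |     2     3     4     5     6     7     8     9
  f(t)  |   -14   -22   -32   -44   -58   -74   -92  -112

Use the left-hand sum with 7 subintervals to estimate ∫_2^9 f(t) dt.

Δt = 1.
Sum = 1·[(-14) + (-22) + (-32) + (-44) + (-58) + (-74) + (-92)] = -336.

-336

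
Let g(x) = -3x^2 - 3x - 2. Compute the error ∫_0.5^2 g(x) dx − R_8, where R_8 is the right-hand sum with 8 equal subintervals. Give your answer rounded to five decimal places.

1.50293

Exact integral: ∫_0.5^2 g(x) dx = -16.5.
R_8 ≈ -18.0029297.
Error ≈ -16.5 − (-18.0029297) ≈ 1.50293.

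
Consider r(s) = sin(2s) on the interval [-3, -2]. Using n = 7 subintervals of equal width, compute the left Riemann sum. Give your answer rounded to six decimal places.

Δs = (-2 − (-3))/7 = 1/7.
Left endpoints: -3, -20/7, -19/7, -18/7, -17/7, -16/7, -15/7.
r(-3) ≈ 0.279415, r(-20/7) ≈ 0.538705, r(-19/7) ≈ 0.754317, r(-18/7) ≈ 0.908770, r(-17/7) ≈ 0.989541, r(-16/7) ≈ 0.990082, r(-15/7) ≈ 0.910347.
Sum = Δs · [r(-3) + r(-20/7) + r(-19/7) + ...].
Sum ≈ 0.767311.

0.767311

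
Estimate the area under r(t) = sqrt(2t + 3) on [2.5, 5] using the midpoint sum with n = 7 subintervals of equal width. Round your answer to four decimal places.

8.0820

Δt = (5 − 2.5)/7 = 5/14.
Midpoints: 75/28, 85/28, 95/28, 3.75, 115/28, 125/28, 135/28.
r(75/28) ≈ 2.8909, r(85/28) ≈ 3.0119, r(95/28) ≈ 3.1282, r(3.75) ≈ 3.2404, r(115/28) ≈ 3.3488, r(125/28) ≈ 3.4538, r(135/28) ≈ 3.5557.
Sum = Δt · [r(75/28) + r(85/28) + r(95/28) + ...].
Sum ≈ 8.0820.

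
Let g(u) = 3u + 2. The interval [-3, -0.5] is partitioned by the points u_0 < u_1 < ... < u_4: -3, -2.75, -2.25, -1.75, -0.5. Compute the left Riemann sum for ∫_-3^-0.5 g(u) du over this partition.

Subinterval widths: 0.25, 0.5, 0.5, 1.25.
Left endpoints: -3, -2.75, -2.25, -1.75.
g(-3) = -7, g(-2.75) = -6.25, g(-2.25) = -4.75, g(-1.75) = -3.25.
Sum = Σ Δu_i · g(u_i).
Sum = -11.3125.

-11.3125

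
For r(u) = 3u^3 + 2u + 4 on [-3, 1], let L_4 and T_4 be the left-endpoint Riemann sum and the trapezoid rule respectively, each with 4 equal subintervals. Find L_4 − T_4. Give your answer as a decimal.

-46

L_4 = -104.
T_4 = -58.
L_4 − T_4 = -46.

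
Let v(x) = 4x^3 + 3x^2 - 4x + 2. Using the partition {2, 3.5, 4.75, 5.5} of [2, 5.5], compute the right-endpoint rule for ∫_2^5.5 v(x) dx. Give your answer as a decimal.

Subinterval widths: 1.5, 1.25, 0.75.
Right endpoints: 3.5, 4.75, 5.5.
v(3.5) = 196.25, v(4.75) = 479.375, v(5.5) = 736.25.
Sum = Σ Δx_i · v(x_i).
Sum = 1445.78125.

1445.78125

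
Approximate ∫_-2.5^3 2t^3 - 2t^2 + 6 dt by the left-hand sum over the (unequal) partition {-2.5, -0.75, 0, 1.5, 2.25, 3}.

Subinterval widths: 1.75, 0.75, 1.5, 0.75, 0.75.
Left endpoints: -2.5, -0.75, 0, 1.5, 2.25.
f(-2.5) = -37.75, f(-0.75) = 4.03125, f(0) = 6, f(1.5) = 8.25, f(2.25) = 18.65625.
Sum = Σ Δt_i · f(t_i).
Sum = -33.859375.

-33.859375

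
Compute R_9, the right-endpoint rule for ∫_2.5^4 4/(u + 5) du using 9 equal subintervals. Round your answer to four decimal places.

Δu = (4 − 2.5)/9 = 1/6.
Right endpoints: 8/3, 17/6, 3, 19/6, 10/3, 3.5, 11/3, 23/6, 4.
f(8/3) = 12/23, f(17/6) = 24/47, f(3) = 0.5, f(19/6) = 24/49, f(10/3) = 0.48, f(3.5) = 8/17, f(11/3) = 6/13, f(23/6) = 24/53, f(4) = 4/9.
Sum = Δu · [f(8/3) + f(17/6) + f(3) + ...].
Sum ≈ 0.7219.

0.7219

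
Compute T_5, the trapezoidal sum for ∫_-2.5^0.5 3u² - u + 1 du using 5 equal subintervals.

Δu = (0.5 − (-2.5))/5 = 0.6.
f(-2.5) = 22.25, f(-1.9) = 13.73, f(-1.3) = 7.37, f(-0.7) = 3.17, f(-0.1) = 1.13, f(0.5) = 1.25.
T_5 = (Δu/2)·[f(u_0) + 2f(u_1) + ... + 2f(u_{4}) + f(u_5)].
Sum = 22.29.

22.29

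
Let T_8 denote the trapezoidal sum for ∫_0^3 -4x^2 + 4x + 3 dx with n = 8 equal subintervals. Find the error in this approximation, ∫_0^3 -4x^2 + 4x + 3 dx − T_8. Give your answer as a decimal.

Exact integral: ∫_0^3 f(x) dx = -9.
T_8 = -9.28125.
Error = -9 − (-9.28125) = 0.28125.

0.28125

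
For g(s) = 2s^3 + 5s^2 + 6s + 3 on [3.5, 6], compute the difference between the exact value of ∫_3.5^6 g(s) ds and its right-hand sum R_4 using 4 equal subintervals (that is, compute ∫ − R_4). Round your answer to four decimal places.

-155.4525

Exact integral: ∫_3.5^6 g(s) ds ≈ 940.260417.
R_4 ≈ 1095.712891.
Error ≈ 940.260417 − 1095.712891 ≈ -155.4525.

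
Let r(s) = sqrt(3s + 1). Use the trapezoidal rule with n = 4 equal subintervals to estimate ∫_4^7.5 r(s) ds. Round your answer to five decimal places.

Δs = (7.5 − 4)/4 = 0.875.
r(4) ≈ 3.60555, r(4.875) ≈ 3.95285, r(5.75) ≈ 4.27200, r(6.625) ≈ 4.56892, r(7.5) ≈ 4.84768.
T_4 = (Δs/2)·[r(s_0) + 2r(s_1) + 2r(s_2) + 2r(s_3) + r(s_4)].
Sum ≈ 14.89283.

14.89283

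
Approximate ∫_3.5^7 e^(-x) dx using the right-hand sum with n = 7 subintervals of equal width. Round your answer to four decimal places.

0.0226

Δx = (7 − 3.5)/7 = 0.5.
Right endpoints: 4, 4.5, 5, 5.5, 6, 6.5, 7.
f(4) ≈ 0.0183, f(4.5) ≈ 0.0111, f(5) ≈ 0.0067, f(5.5) ≈ 0.0041, f(6) ≈ 0.0025, f(6.5) ≈ 0.0015, f(7) ≈ 0.0009.
Sum = Δx · [f(4) + f(4.5) + f(5) + ...].
Sum ≈ 0.0226.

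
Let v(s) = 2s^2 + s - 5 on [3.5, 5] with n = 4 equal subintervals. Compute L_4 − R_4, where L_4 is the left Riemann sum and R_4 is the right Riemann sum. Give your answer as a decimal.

-10.125

L_4 = 48.6328125.
R_4 = 58.7578125.
L_4 − R_4 = -10.125.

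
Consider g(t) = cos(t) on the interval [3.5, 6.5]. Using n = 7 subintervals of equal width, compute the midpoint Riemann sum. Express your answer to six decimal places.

0.570257

Δt = (6.5 − 3.5)/7 = 3/7.
Midpoints: 26/7, 29/7, 32/7, 5, 38/7, 41/7, 44/7.
g(26/7) ≈ -0.840445, g(29/7) ≈ -0.539238, g(32/7) ≈ -0.140494, g(5) ≈ 0.283662, g(38/7) ≈ 0.656510, g(41/7) ≈ 0.910608, g(44/7) ≈ 0.999997.
Sum = Δt · [g(26/7) + g(29/7) + g(32/7) + ...].
Sum ≈ 0.570257.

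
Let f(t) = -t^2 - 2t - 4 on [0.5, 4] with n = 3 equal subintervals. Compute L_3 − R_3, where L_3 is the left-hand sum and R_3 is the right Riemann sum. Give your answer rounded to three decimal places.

L_3 ≈ -38.56481.
R_3 ≈ -65.10648.
L_3 − R_3 ≈ 26.542.

26.542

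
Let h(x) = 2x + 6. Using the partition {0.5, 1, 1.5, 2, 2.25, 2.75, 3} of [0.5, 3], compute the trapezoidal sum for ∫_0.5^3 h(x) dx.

Subinterval widths: 0.5, 0.5, 0.5, 0.25, 0.5, 0.25.
h(0.5) = 7, h(1) = 8, h(1.5) = 9, h(2) = 10, h(2.25) = 10.5, h(2.75) = 11.5, h(3) = 12.
On each subinterval the trapezoid contributes (Δx_i/2)·[h(x_{i-1}) + h(x_i)].
Sum = 23.75.

23.75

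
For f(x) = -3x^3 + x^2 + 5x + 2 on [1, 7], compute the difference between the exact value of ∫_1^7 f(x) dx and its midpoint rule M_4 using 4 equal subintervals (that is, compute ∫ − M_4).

-39.375

Exact integral: ∫_1^7 f(x) dx = -1554.
M_4 = -1514.625.
Error = -1554 − (-1514.625) = -39.375.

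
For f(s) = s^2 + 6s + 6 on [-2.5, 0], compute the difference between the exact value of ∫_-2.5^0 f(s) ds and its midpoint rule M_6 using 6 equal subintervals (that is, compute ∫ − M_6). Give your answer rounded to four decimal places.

0.0362

Exact integral: ∫_-2.5^0 f(s) ds ≈ 1.458333.
M_6 ≈ 1.422164.
Error ≈ 1.458333 − 1.422164 ≈ 0.0362.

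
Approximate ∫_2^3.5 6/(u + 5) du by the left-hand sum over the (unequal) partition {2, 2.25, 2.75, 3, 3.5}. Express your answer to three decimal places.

Subinterval widths: 0.25, 0.5, 0.25, 0.5.
Left endpoints: 2, 2.25, 2.75, 3.
f(2) = 6/7, f(2.25) = 24/29, f(2.75) = 24/31, f(3) = 0.75.
Sum = Σ Δu_i · f(u_i).
Sum ≈ 1.197.

1.197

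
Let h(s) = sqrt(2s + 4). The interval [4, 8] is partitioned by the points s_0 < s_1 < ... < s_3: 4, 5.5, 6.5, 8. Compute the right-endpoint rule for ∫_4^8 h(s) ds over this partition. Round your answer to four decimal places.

16.6408

Subinterval widths: 1.5, 1, 1.5.
Right endpoints: 5.5, 6.5, 8.
h(5.5) ≈ 3.8730, h(6.5) ≈ 4.1231, h(8) ≈ 4.4721.
Sum = Σ Δs_i · h(s_i).
Sum ≈ 16.6408.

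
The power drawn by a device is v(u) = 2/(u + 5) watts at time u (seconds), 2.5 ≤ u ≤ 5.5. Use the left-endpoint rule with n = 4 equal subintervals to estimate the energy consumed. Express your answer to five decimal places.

Δu = (5.5 − 2.5)/4 = 0.75.
Left endpoints: 2.5, 3.25, 4, 4.75.
v(2.5) = 4/15, v(3.25) = 8/33, v(4) = 2/9, v(4.75) = 8/39.
Sum = Δu · [v(2.5) + v(3.25) + v(4) + v(4.75)].
Sum ≈ 0.70233.

0.70233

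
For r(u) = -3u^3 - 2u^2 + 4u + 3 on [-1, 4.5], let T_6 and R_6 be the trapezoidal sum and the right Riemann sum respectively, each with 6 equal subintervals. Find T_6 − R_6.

134.234375

T_6 ≈ -326.88556134.
R_6 ≈ -461.11993634.
T_6 − R_6 = 134.234375.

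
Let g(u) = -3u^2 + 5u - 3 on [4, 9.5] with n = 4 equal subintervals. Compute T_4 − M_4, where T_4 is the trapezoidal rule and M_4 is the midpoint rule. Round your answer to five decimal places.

T_4 = -629.44921875.
M_4 ≈ -621.6503906.
T_4 − M_4 ≈ -7.79883.

-7.79883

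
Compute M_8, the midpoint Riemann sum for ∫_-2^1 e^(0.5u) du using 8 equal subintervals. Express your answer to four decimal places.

Δu = (1 − (-2))/8 = 0.375.
Midpoints: -1.8125, -1.4375, -1.0625, -0.6875, -0.3125, 0.0625, 0.4375, 0.8125.
f(-1.8125) ≈ 0.4040, f(-1.4375) ≈ 0.4874, f(-1.0625) ≈ 0.5879, f(-0.6875) ≈ 0.7091, f(-0.3125) ≈ 0.8553, f(0.0625) ≈ 1.0317, f(0.4375) ≈ 1.2445, f(0.8125) ≈ 1.5012.
Sum = Δu · [f(-1.8125) + f(-1.4375) + f(-1.0625) + ...].
Sum ≈ 2.5579.

2.5579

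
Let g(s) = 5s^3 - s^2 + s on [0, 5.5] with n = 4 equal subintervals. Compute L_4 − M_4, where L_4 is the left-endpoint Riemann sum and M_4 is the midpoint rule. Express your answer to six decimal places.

L_4 ≈ 618.35253906.
M_4 ≈ 1068.61669922.
L_4 − M_4 ≈ -450.264160.

-450.264160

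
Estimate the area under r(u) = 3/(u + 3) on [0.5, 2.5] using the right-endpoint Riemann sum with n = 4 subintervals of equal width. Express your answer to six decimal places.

1.281061

Δu = (2.5 − 0.5)/4 = 0.5.
Right endpoints: 1, 1.5, 2, 2.5.
r(1) = 0.75, r(1.5) = 2/3, r(2) = 0.6, r(2.5) = 6/11.
Sum = Δu · [r(1) + r(1.5) + r(2) + r(2.5)].
Sum ≈ 1.281061.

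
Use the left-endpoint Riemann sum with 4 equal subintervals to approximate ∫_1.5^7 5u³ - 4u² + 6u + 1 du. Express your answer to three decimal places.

Δu = (7 − 1.5)/4 = 1.375.
Left endpoints: 1.5, 2.875, 4.25, 5.625.
f(1.5) = 17.875, f(2.875) = 53251/512, f(4.25) = 338.078125, f(5.625) = 408617/512.
Sum = Δu · [f(1.5) + f(2.875) + f(4.25) + f(5.625)].
Sum ≈ 1729.804.

1729.804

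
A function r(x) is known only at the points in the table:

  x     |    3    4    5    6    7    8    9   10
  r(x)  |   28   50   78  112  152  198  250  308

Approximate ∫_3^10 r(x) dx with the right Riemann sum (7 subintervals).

1148

Δx = 1.
Sum = 1·[50 + 78 + 112 + 152 + 198 + 250 + 308] = 1148.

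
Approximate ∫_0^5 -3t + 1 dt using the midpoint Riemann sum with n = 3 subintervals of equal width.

-32.5

Δt = (5 − 0)/3 = 5/3.
Midpoints: 5/6, 2.5, 25/6.
f(5/6) = -1.5, f(2.5) = -6.5, f(25/6) = -11.5.
Sum = Δt · [f(5/6) + f(2.5) + f(25/6)].
Sum = -32.5.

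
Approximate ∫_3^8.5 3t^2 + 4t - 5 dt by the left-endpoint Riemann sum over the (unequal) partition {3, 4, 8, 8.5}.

Subinterval widths: 1, 4, 0.5.
Left endpoints: 3, 4, 8.
f(3) = 34, f(4) = 59, f(8) = 219.
Sum = Σ Δt_i · f(t_i).
Sum = 379.5.

379.5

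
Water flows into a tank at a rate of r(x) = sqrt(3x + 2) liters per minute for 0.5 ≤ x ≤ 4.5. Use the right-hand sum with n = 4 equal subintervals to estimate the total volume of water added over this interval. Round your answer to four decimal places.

Δx = (4.5 − 0.5)/4 = 1.
Right endpoints: 1.5, 2.5, 3.5, 4.5.
r(1.5) ≈ 2.5495, r(2.5) ≈ 3.0822, r(3.5) ≈ 3.5355, r(4.5) ≈ 3.9370.
Sum = Δx · [r(1.5) + r(2.5) + r(3.5) + r(4.5)].
Sum ≈ 13.1043.

13.1043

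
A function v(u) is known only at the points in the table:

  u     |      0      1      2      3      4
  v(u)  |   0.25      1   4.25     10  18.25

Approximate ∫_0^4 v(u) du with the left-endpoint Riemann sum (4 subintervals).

15.5

Δu = 1.
Sum = 1·[0.25 + 1 + 4.25 + 10] = 15.5.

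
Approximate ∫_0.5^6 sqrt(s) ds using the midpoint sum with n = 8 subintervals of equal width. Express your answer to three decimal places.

9.572

Δs = (6 − 0.5)/8 = 0.6875.
Midpoints: 0.84375, 1.53125, 2.21875, 2.90625, 3.59375, 4.28125, 4.96875, 5.65625.
f(0.84375) ≈ 0.919, f(1.53125) ≈ 1.237, f(2.21875) ≈ 1.490, f(2.90625) ≈ 1.705, f(3.59375) ≈ 1.896, f(4.28125) ≈ 2.069, f(4.96875) ≈ 2.229, f(5.65625) ≈ 2.378.
Sum = Δs · [f(0.84375) + f(1.53125) + f(2.21875) + ...].
Sum ≈ 9.572.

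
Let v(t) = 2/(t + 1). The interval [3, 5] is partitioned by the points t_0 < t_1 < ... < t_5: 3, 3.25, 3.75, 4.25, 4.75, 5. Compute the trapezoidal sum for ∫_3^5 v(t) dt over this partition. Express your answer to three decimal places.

Subinterval widths: 0.25, 0.5, 0.5, 0.5, 0.25.
v(3) = 0.5, v(3.25) = 8/17, v(3.75) = 8/19, v(4.25) = 8/21, v(4.75) = 8/23, v(5) = 1/3.
On each subinterval the trapezoid contributes (Δt_i/2)·[v(t_{i-1}) + v(t_i)].
Sum ≈ 0.812.

0.812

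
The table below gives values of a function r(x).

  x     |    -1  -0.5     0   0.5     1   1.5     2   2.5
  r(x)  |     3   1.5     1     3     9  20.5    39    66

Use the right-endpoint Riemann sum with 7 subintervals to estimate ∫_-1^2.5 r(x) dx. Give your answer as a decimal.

Δx = 0.5.
Sum = 0.5·[1.5 + 1 + 3 + 9 + 20.5 + 39 + 66] = 70.

70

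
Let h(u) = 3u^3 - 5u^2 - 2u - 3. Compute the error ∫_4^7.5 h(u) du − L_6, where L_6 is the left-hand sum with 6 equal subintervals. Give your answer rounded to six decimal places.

243.121383

Exact integral: ∫_4^7.5 h(u) du ≈ 1533.83854167.
L_6 ≈ 1290.71715856.
Error ≈ 1533.83854167 − 1290.71715856 ≈ 243.121383.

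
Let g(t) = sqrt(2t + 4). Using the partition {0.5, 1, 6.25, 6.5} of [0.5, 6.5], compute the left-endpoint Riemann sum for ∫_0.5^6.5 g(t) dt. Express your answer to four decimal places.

Subinterval widths: 0.5, 5.25, 0.25.
Left endpoints: 0.5, 1, 6.25.
g(0.5) ≈ 2.2361, g(1) ≈ 2.4495, g(6.25) ≈ 4.0620.
Sum = Σ Δt_i · g(t_i).
Sum ≈ 14.9934.

14.9934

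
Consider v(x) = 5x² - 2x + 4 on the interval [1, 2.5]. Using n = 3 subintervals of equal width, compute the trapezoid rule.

Δx = (2.5 − 1)/3 = 0.5.
v(1) = 7, v(1.5) = 12.25, v(2) = 20, v(2.5) = 30.25.
T_3 = (Δx/2)·[v(x_0) + 2v(x_1) + 2v(x_2) + v(x_3)].
Sum = 25.4375.

25.4375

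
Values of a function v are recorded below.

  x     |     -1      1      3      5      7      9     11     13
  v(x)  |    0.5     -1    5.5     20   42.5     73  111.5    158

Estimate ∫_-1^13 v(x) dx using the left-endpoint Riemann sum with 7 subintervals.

Δx = 2.
Sum = 2·[0.5 + (-1) + 5.5 + 20 + 42.5 + 73 + 111.5] = 504.

504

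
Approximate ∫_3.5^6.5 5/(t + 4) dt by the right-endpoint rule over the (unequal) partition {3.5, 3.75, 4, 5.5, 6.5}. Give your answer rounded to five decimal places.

1.58320

Subinterval widths: 0.25, 0.25, 1.5, 1.
Right endpoints: 3.75, 4, 5.5, 6.5.
f(3.75) = 20/31, f(4) = 0.625, f(5.5) = 10/19, f(6.5) = 10/21.
Sum = Σ Δt_i · f(t_i).
Sum ≈ 1.58320.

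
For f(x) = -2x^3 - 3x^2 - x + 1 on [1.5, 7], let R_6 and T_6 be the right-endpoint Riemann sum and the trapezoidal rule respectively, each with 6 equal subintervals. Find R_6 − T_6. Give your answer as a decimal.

-378.125

R_6 ≈ -1955.54601.
T_6 ≈ -1577.42101.
R_6 − T_6 = -378.125.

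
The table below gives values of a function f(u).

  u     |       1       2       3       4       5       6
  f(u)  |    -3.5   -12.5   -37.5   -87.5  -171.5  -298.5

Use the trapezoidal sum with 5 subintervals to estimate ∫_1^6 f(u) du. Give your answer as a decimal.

Δu = 1.
T_5 = (1/2)·[(-3.5) + 2·(-12.5) + 2·(-37.5) + 2·(-87.5) + 2·(-171.5) + (-298.5)] = -460.

-460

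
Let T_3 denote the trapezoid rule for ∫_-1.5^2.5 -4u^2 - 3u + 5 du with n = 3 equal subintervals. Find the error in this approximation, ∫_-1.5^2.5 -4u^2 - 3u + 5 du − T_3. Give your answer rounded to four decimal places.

Exact integral: ∫_-1.5^2.5 f(u) du ≈ -11.333333.
T_3 ≈ -16.074074.
Error ≈ -11.333333 − (-16.074074) ≈ 4.7407.

4.7407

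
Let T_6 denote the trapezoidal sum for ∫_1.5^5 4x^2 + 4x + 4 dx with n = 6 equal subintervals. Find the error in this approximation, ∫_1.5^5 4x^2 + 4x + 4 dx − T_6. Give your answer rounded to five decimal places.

Exact integral: ∫_1.5^5 f(x) dx ≈ 221.6666667.
T_6 ≈ 222.4606481.
Error ≈ 221.6666667 − 222.4606481 ≈ -0.79398.

-0.79398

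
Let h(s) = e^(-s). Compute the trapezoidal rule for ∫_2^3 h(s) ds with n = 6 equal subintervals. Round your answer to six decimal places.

Δs = (3 − 2)/6 = 1/6.
h(2) ≈ 0.135335, h(13/6) ≈ 0.114559, h(7/3) ≈ 0.096972, h(2.5) ≈ 0.082085, h(8/3) ≈ 0.069483, h(17/6) ≈ 0.058816, h(3) ≈ 0.049787.
T_6 = (Δs/2)·[h(s_0) + 2h(s_1) + ... + 2h(s_{5}) + h(s_6)].
Sum ≈ 0.085746.

0.085746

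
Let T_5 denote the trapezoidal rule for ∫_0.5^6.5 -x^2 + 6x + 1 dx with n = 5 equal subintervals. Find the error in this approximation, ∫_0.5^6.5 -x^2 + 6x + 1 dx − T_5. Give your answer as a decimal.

1.44

Exact integral: ∫_0.5^6.5 f(x) dx = 40.5.
T_5 = 39.06.
Error = 40.5 − 39.06 = 1.44.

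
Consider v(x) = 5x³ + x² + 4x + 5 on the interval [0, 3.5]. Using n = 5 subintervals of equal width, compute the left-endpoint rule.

Δx = (3.5 − 0)/5 = 0.7.
Left endpoints: 0, 0.7, 1.4, 2.1, 2.8.
v(0) = 5, v(0.7) = 10.005, v(1.4) = 26.28, v(2.1) = 64.115, v(2.8) = 133.8.
Sum = Δx · [v(0) + v(0.7) + v(1.4) + v(2.1) + v(2.8)].
Sum = 167.44.

167.44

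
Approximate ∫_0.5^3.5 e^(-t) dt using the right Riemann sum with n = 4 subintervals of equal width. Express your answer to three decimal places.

0.387

Δt = (3.5 − 0.5)/4 = 0.75.
Right endpoints: 1.25, 2, 2.75, 3.5.
f(1.25) ≈ 0.287, f(2) ≈ 0.135, f(2.75) ≈ 0.064, f(3.5) ≈ 0.030.
Sum = Δt · [f(1.25) + f(2) + f(2.75) + f(3.5)].
Sum ≈ 0.387.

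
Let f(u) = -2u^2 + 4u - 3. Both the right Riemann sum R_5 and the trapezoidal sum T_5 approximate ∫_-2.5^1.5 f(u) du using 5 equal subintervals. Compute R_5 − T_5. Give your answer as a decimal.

R_5 = -23.92.
T_5 = -33.52.
R_5 − T_5 = 9.6.

9.6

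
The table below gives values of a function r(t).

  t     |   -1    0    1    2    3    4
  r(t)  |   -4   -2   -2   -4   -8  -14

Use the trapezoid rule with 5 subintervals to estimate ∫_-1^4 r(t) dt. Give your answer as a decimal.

Δt = 1.
T_5 = (1/2)·[(-4) + 2·(-2) + 2·(-2) + 2·(-4) + 2·(-8) + (-14)] = -25.

-25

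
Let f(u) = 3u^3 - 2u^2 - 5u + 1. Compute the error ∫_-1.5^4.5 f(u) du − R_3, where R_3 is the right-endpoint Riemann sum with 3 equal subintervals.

-263.5

Exact integral: ∫_-1.5^4.5 f(u) du = 201.75.
R_3 = 465.25.
Error = 201.75 − 465.25 = -263.5.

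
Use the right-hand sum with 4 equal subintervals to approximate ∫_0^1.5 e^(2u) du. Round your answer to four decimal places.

Δu = (1.5 − 0)/4 = 0.375.
Right endpoints: 0.375, 0.75, 1.125, 1.5.
f(0.375) ≈ 2.1170, f(0.75) ≈ 4.4817, f(1.125) ≈ 9.4877, f(1.5) ≈ 20.0855.
Sum = Δu · [f(0.375) + f(0.75) + f(1.125) + f(1.5)].
Sum ≈ 13.5645.

13.5645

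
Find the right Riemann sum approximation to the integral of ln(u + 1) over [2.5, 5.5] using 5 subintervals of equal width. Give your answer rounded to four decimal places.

4.9638

Δu = (5.5 − 2.5)/5 = 0.6.
Right endpoints: 3.1, 3.7, 4.3, 4.9, 5.5.
f(3.1) ≈ 1.4110, f(3.7) ≈ 1.5476, f(4.3) ≈ 1.6677, f(4.9) ≈ 1.7750, f(5.5) ≈ 1.8718.
Sum = Δu · [f(3.1) + f(3.7) + f(4.3) + f(4.9) + f(5.5)].
Sum ≈ 4.9638.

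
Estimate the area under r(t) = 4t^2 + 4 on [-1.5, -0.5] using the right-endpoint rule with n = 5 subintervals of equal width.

7.56

Δt = (-0.5 − (-1.5))/5 = 0.2.
Right endpoints: -1.3, -1.1, -0.9, -0.7, -0.5.
r(-1.3) = 10.76, r(-1.1) = 8.84, r(-0.9) = 7.24, r(-0.7) = 5.96, r(-0.5) = 5.
Sum = Δt · [r(-1.3) + r(-1.1) + r(-0.9) + r(-0.7) + r(-0.5)].
Sum = 7.56.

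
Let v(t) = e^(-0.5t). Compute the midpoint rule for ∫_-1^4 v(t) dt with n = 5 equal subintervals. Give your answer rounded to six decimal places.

Δt = (4 − (-1))/5 = 1.
Midpoints: -0.5, 0.5, 1.5, 2.5, 3.5.
v(-0.5) ≈ 1.284025, v(0.5) ≈ 0.778801, v(1.5) ≈ 0.472367, v(2.5) ≈ 0.286505, v(3.5) ≈ 0.173774.
Sum = Δt · [v(-0.5) + v(0.5) + v(1.5) + v(2.5) + v(3.5)].
Sum ≈ 2.995471.

2.995471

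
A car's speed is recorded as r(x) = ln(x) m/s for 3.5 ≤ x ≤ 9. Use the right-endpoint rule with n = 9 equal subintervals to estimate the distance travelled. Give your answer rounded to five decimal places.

10.17351

Δx = (9 − 3.5)/9 = 11/18.
Right endpoints: 37/9, 85/18, 16/3, 107/18, 59/9, 43/6, 70/9, 151/18, 9.
r(37/9) ≈ 1.41369, r(85/18) ≈ 1.55228, r(16/3) ≈ 1.67398, r(107/18) ≈ 1.78246, r(59/9) ≈ 1.88031, r(43/6) ≈ 1.96944, r(70/9) ≈ 2.05127, r(151/18) ≈ 2.12691, r(9) ≈ 2.19722.
Sum = Δx · [r(37/9) + r(85/18) + r(16/3) + ...].
Sum ≈ 10.17351.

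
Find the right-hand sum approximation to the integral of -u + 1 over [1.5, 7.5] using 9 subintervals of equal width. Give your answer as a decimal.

Δu = (7.5 − 1.5)/9 = 2/3.
Right endpoints: 13/6, 17/6, 3.5, 25/6, 29/6, 5.5, 37/6, 41/6, 7.5.
f(13/6) = -7/6, f(17/6) = -11/6, f(3.5) = -2.5, f(25/6) = -19/6, f(29/6) = -23/6, f(5.5) = -4.5, f(37/6) = -31/6, f(41/6) = -35/6, f(7.5) = -6.5.
Sum = Δu · [f(13/6) + f(17/6) + f(3.5) + ...].
Sum = -23.

-23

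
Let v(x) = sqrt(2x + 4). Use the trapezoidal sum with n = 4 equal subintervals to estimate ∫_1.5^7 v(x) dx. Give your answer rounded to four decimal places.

19.2601

Δx = (7 − 1.5)/4 = 1.375.
v(1.5) ≈ 2.6458, v(2.875) ≈ 3.1225, v(4.25) ≈ 3.5355, v(5.625) ≈ 3.9051, v(7) ≈ 4.2426.
T_4 = (Δx/2)·[v(x_0) + 2v(x_1) + 2v(x_2) + 2v(x_3) + v(x_4)].
Sum ≈ 19.2601.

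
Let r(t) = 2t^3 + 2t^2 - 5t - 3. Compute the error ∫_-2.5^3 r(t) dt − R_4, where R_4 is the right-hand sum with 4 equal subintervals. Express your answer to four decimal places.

-49.5501

Exact integral: ∫_-2.5^3 r(t) dt ≈ 26.010417.
R_4 ≈ 75.560547.
Error ≈ 26.010417 − 75.560547 ≈ -49.5501.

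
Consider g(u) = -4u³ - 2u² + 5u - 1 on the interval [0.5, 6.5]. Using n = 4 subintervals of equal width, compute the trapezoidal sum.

Δu = (6.5 − 0.5)/4 = 1.5.
g(0.5) = 0.5, g(2) = -31, g(3.5) = -179.5, g(5) = -526, g(6.5) = -1151.5.
T_4 = (Δu/2)·[g(u_0) + 2g(u_1) + 2g(u_2) + 2g(u_3) + g(u_4)].
Sum = -1968.

-1968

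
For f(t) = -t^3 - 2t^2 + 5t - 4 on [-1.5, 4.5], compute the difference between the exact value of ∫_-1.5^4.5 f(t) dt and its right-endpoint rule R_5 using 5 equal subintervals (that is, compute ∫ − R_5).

69.66

Exact integral: ∫_-1.5^4.5 f(t) dt = -143.25.
R_5 = -212.91.
Error = -143.25 − (-212.91) = 69.66.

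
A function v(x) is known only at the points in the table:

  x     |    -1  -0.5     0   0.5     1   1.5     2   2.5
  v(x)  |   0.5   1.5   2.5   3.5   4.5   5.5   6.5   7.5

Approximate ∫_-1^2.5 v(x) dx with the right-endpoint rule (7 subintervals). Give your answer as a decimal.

Δx = 0.5.
Sum = 0.5·[1.5 + 2.5 + 3.5 + 4.5 + 5.5 + 6.5 + 7.5] = 15.75.

15.75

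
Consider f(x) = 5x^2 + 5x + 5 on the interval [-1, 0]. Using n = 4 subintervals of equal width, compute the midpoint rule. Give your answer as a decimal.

4.140625

Δx = (0 − (-1))/4 = 0.25.
Midpoints: -0.875, -0.625, -0.375, -0.125.
f(-0.875) = 4.453125, f(-0.625) = 3.828125, f(-0.375) = 3.828125, f(-0.125) = 4.453125.
Sum = Δx · [f(-0.875) + f(-0.625) + f(-0.375) + f(-0.125)].
Sum = 4.140625.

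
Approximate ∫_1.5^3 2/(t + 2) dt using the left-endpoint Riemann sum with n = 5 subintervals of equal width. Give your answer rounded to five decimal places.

Δt = (3 − 1.5)/5 = 0.3.
Left endpoints: 1.5, 1.8, 2.1, 2.4, 2.7.
f(1.5) = 4/7, f(1.8) = 10/19, f(2.1) = 20/41, f(2.4) = 5/11, f(2.7) = 20/47.
Sum = Δt · [f(1.5) + f(1.8) + f(2.1) + f(2.4) + f(2.7)].
Sum ≈ 0.73969.

0.73969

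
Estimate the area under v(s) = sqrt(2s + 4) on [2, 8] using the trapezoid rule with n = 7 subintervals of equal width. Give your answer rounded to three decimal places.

22.264

Δs = (8 − 2)/7 = 6/7.
v(2) ≈ 2.828, v(20/7) ≈ 3.117, v(26/7) ≈ 3.381, v(32/7) ≈ 3.625, v(38/7) ≈ 3.854, v(44/7) ≈ 4.071, v(50/7) ≈ 4.276, v(8) ≈ 4.472.
T_7 = (Δs/2)·[v(s_0) + 2v(s_1) + ... + 2v(s_{6}) + v(s_7)].
Sum ≈ 22.264.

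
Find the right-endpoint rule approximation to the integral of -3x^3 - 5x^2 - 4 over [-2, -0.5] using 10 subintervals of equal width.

Δx = (-0.5 − (-2))/10 = 0.15.
Right endpoints: -1.85, -1.7, -1.55, -1.4, -1.25, -1.1, -0.95, -0.8, -0.65, -0.5.
f(-1.85) = -2.117625, f(-1.7) = -3.711, f(-1.55) = -4.840875, f(-1.4) = -5.568, f(-1.25) = -5.953125, f(-1.1) = -6.057, f(-0.95) = -5.940375, f(-0.8) = -5.664, f(-0.65) = -5.288625, f(-0.5) = -4.875.
Sum = Δx · [f(-1.85) + f(-1.7) + f(-1.55) + ...].
Sum = -7.50234375.

-7.50234375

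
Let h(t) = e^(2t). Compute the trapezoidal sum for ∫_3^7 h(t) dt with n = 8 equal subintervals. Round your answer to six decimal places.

Δt = (7 − 3)/8 = 0.5.
h(3) ≈ 403.428793, h(3.5) ≈ 1096.633158, h(4) ≈ 2980.957987, h(4.5) ≈ 8103.083928, h(5) ≈ 22026.465795, h(5.5) ≈ 59874.141715, h(6) ≈ 162754.791419, h(6.5) ≈ 442413.392009, h(7) ≈ 1202604.284165.
T_8 = (Δt/2)·[h(t_0) + 2h(t_1) + ... + 2h(t_{7}) + h(t_8)].
Sum ≈ 650376.661245.

650376.661245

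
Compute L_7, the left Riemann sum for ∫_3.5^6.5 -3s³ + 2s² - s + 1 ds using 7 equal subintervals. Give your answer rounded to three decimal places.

-950.931

Δs = (6.5 − 3.5)/7 = 3/7.
Left endpoints: 3.5, 55/14, 61/14, 67/14, 73/14, 79/14, 85/14.
f(3.5) = -106.625, f(55/14) = -422461/2744, f(61/14) = -585967/2744, f(67/14) = -786985/2744, f(73/14) = -1029403/2744, f(79/14) = -1317109/2744, f(85/14) = -1653991/2744.
Sum = Δs · [f(3.5) + f(55/14) + f(61/14) + ...].
Sum ≈ -950.931.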